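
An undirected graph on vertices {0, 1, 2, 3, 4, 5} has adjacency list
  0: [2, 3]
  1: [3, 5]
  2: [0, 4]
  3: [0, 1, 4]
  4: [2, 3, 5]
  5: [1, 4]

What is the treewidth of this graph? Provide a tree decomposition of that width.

Each bag holds 3 vertices, so the decomposition has width 2, which upper-bounds the treewidth. For the lower bound, G contains the cycle 5–1–3–4–5, so G is not a forest; only forests have treewidth ≤ 1, hence tw(G) ≥ 2. The upper and lower bounds meet at 2, so that is the treewidth.

Treewidth 2.
One optimal decomposition is:
Bags: B1 = {1, 4, 5}  B2 = {1, 3, 4}  B3 = {2, 3, 4}  B4 = {0, 2, 3}
Tree: B1–B2, B2–B3, B3–B4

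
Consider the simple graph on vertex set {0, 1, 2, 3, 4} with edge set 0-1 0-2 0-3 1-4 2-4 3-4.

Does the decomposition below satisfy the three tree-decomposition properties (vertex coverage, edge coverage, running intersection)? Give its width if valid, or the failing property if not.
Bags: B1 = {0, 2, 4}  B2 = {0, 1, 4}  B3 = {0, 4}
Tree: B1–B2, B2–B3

A tree decomposition must satisfy three properties: every vertex lies in some bag; for every edge, both endpoints lie together in some bag; and for every vertex, the bags containing it form a connected subtree. Here vertex 3 appears in no bag, so the decomposition is invalid.

No — vertex 3 appears in no bag.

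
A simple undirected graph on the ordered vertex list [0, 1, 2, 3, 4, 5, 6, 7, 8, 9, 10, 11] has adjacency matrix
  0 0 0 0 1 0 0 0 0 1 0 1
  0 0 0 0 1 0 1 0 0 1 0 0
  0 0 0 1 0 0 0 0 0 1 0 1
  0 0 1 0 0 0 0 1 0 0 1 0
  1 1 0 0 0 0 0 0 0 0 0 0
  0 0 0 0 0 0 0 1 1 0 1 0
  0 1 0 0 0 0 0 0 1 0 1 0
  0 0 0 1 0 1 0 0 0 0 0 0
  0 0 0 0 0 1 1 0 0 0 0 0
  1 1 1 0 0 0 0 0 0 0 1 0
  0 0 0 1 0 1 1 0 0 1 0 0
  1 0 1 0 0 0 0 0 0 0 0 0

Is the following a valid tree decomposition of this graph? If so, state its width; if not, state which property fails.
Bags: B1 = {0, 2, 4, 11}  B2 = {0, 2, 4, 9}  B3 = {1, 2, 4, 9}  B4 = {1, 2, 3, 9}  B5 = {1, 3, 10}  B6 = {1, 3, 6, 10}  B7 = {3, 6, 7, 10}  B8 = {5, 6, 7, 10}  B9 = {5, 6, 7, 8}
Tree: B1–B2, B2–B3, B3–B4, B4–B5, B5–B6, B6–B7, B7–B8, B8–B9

No — edge (9,10) lies in no bag.

A tree decomposition must satisfy three properties: every vertex lies in some bag; for every edge, both endpoints lie together in some bag; and for every vertex, the bags containing it form a connected subtree. Here edge (9,10) lies in no bag, so the decomposition is invalid.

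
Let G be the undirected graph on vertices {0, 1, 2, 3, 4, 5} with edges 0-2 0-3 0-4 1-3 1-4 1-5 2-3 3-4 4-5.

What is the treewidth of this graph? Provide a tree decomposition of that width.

Every bag has size at most 3, so the width is 3 − 1 = 2 and tw(G) ≤ 2. On the other hand G contains the 3-clique {0, 2, 3}. A clique must lie in a single bag of any decomposition, so no decomposition can have width below 2. Hence tw(G) = 2 exactly.

Treewidth 2.
One optimal decomposition is:
Bags: B1 = {1, 4, 5}  B2 = {1, 3, 4}  B3 = {0, 3, 4}  B4 = {0, 2, 3}
Tree: B1–B2, B2–B3, B3–B4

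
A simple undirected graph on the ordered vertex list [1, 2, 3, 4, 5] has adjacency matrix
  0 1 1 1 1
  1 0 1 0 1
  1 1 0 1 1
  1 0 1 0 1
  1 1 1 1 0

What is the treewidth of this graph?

3

A width-3 tree decomposition is:
Bags: B1 = {1, 2, 3, 5}  B2 = {1, 3, 4, 5}
Tree: B1–B2
The largest bag has 4 vertices, giving width 3; this decomposition certifies tw(G) ≤ 3. On the other hand G contains the 4-clique {1, 2, 3, 5}. A clique must lie in a single bag of any decomposition, so no decomposition can have width below 3. Hence tw(G) = 3 exactly.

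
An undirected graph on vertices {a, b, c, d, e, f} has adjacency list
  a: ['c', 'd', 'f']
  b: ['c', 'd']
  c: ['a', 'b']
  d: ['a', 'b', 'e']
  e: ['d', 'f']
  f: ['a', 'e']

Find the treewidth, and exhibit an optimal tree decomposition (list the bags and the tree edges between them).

Treewidth 2.
One optimal decomposition is:
Bags: B1 = {a, e, f}  B2 = {a, d, e}  B3 = {a, c, d}  B4 = {b, c, d}
Tree: B1–B2, B2–B3, B3–B4

The largest bag has 3 vertices, giving width 2; this decomposition certifies tw(G) ≤ 2. The edges f–e–d–a–f form a cycle, so G is not a tree and its treewidth is at least 2. Hence tw(G) = 2 exactly.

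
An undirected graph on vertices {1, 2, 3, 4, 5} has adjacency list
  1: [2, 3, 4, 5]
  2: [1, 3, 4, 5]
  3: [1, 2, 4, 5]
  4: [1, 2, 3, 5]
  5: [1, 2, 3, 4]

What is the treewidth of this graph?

4

A width-4 tree decomposition is:
Bags: B1 = {1, 2, 3, 4, 5}
Tree: (single bag)
With just one bag of size 5, the width is 5 − 1 = 4, so tw(G) ≤ 4. Conversely, {1, 2, 3, 4, 5} is a clique of size 5, and the vertices of any clique must share a bag in every tree decomposition; so some bag has ≥ 5 vertices and tw(G) ≥ 4. Hence tw(G) = 4 exactly.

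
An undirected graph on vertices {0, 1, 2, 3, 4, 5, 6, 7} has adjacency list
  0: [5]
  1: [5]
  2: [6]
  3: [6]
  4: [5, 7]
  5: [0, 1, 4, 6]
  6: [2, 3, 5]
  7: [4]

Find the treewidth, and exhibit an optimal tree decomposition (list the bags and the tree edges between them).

The largest bag has 2 vertices, giving width 1; this decomposition certifies tw(G) ≤ 1. Since G has at least one edge (e.g. 4–7), it is not an edgeless graph, so tw(G) ≥ 1. Therefore the treewidth is 1.

Treewidth 1.
Bags: B1 = {4, 7}  B2 = {4, 5}  B3 = {0, 5}  B4 = {5, 6}  B5 = {1, 5}  B6 = {2, 6}  B7 = {3, 6}
Tree: B1–B2, B2–B3, B3–B4, B3–B5, B4–B6, B6–B7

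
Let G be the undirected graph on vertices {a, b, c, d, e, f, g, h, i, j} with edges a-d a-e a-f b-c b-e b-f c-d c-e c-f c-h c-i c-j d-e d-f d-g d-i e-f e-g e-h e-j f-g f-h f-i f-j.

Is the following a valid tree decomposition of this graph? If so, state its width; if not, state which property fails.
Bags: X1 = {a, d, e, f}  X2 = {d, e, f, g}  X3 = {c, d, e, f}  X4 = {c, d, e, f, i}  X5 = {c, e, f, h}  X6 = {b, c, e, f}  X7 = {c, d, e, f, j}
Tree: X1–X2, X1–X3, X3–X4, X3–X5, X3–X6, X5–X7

No — bags containing vertex d are not connected in the tree.

A tree decomposition must satisfy three properties: every vertex lies in some bag; for every edge, both endpoints lie together in some bag; and for every vertex, the bags containing it form a connected subtree. Here bags containing vertex d are not connected in the tree, so the decomposition is invalid.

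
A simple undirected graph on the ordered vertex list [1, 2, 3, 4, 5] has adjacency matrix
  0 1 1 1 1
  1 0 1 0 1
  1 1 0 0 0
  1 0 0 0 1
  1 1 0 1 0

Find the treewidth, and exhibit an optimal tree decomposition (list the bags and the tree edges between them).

Treewidth 2.
One such decomposition:
Bags: B1 = {1, 4, 5}  B2 = {1, 2, 5}  B3 = {1, 2, 3}
Tree: B1–B2, B2–B3

Every bag has size at most 3, so the width is 3 − 1 = 2 and tw(G) ≤ 2. On the other hand G contains the 3-clique {1, 2, 3}. A clique must lie in a single bag of any decomposition, so no decomposition can have width below 2. Hence tw(G) = 2 exactly.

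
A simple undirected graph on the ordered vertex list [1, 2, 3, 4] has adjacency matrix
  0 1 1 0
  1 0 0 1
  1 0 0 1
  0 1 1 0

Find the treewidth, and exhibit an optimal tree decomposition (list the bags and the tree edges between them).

Every bag has size at most 3, so the width is 3 − 1 = 2 and tw(G) ≤ 2. The edges 2–1–3–4–2 form a cycle, so G is not a tree and its treewidth is at least 2. The upper and lower bounds meet at 2, so that is the treewidth.

Treewidth 2.
Bags: B1 = {1, 2, 3}  B2 = {2, 3, 4}
Tree: B1–B2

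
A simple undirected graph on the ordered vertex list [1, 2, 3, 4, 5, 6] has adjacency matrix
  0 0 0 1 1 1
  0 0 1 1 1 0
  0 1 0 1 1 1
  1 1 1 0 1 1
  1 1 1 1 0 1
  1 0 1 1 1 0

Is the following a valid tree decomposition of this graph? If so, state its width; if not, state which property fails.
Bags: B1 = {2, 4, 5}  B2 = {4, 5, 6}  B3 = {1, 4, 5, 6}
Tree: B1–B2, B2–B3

A tree decomposition must satisfy three properties: every vertex lies in some bag; for every edge, both endpoints lie together in some bag; and for every vertex, the bags containing it form a connected subtree. Here vertex 3 appears in no bag, so the decomposition is invalid.

No — vertex 3 appears in no bag.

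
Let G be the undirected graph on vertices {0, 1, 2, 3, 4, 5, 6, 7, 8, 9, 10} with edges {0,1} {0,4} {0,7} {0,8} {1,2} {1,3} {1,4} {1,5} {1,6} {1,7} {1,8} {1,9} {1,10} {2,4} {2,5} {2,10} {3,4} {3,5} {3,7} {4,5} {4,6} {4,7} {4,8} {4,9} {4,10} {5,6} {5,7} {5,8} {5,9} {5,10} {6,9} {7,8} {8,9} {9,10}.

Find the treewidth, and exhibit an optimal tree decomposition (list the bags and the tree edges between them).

Each bag holds 5 vertices, so the decomposition has width 4, which upper-bounds the treewidth. On the other hand G contains the 5-clique {0, 1, 4, 7, 8}. A clique must lie in a single bag of any decomposition, so no decomposition can have width below 4. Therefore the treewidth is 4.

Treewidth 4.
One such decomposition:
Bags: B1 = {1, 4, 5, 9, 10}  B2 = {1, 4, 5, 8, 9}  B3 = {1, 4, 5, 7, 8}  B4 = {1, 4, 5, 6, 9}  B5 = {1, 3, 4, 5, 7}  B6 = {1, 2, 4, 5, 10}  B7 = {0, 1, 4, 7, 8}
Tree: B1–B2, B2–B3, B2–B4, B3–B5, B1–B6, B3–B7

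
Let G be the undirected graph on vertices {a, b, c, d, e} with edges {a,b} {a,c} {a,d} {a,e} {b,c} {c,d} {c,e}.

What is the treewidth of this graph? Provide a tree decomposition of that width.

Treewidth 2.
One such decomposition:
Bags: B1 = {a, b, c}  B2 = {a, c, e}  B3 = {a, c, d}
Tree: B1–B2, B2–B3

Each bag holds 3 vertices, so the decomposition has width 2, which upper-bounds the treewidth. Conversely, {a, c, d} is a clique of size 3, and the vertices of any clique must share a bag in every tree decomposition; so some bag has ≥ 3 vertices and tw(G) ≥ 2. Therefore the treewidth is 2.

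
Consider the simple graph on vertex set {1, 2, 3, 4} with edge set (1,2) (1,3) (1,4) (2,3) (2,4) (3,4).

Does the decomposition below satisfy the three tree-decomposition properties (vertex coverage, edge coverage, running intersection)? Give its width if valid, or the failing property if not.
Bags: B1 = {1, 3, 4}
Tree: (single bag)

A tree decomposition must satisfy three properties: every vertex lies in some bag; for every edge, both endpoints lie together in some bag; and for every vertex, the bags containing it form a connected subtree. Here vertex 2 appears in no bag, so the decomposition is invalid.

No — vertex 2 appears in no bag.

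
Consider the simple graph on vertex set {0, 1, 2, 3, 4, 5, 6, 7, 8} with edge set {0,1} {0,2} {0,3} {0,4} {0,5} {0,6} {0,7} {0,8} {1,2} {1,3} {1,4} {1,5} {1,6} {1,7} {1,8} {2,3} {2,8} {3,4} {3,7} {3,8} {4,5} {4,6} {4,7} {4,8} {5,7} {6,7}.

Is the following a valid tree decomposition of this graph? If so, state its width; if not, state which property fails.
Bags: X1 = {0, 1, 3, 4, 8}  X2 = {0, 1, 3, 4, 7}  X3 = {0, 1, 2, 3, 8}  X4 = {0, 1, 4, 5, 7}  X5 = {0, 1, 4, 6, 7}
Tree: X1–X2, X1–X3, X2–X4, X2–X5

Yes; width 4.

Every vertex of G appears in some bag (union = {0, 1, 2, 3, 4, 5, 6, 7, 8}); every edge is covered by a bag; and for each vertex v the set of bags containing v is connected in the bag tree. The decomposition is therefore valid. The largest bag has 5 vertices, so the width is 4.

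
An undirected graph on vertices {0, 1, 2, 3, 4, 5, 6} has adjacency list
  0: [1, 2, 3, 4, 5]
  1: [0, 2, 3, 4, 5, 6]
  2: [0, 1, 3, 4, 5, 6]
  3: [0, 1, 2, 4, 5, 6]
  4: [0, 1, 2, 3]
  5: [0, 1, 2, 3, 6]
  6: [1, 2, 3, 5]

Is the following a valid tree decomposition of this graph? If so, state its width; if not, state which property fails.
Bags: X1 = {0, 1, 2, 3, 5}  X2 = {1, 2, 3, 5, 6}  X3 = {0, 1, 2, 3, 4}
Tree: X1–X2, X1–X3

Yes; width 4.

Checking the three conditions: (i) the bags cover all of {0, 1, 2, 3, 4, 5, 6}; (ii) for each edge, some bag contains both endpoints; (iii) the bags containing any fixed vertex form a subtree. All hold, so the decomposition is valid with width 5 − 1 = 4.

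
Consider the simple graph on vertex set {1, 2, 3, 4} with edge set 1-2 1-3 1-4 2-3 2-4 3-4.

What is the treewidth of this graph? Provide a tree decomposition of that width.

Treewidth 3.
Bags: B1 = {1, 2, 3, 4}
Tree: (single bag)

A single bag containing all 4 vertices is trivially a valid decomposition of width 3. On the other hand G contains the 4-clique {1, 2, 3, 4}. A clique must lie in a single bag of any decomposition, so no decomposition can have width below 3. The upper and lower bounds meet at 3, so that is the treewidth.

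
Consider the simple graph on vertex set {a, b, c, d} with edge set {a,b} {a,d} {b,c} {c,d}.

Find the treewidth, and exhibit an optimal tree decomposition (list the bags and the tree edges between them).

Treewidth 2.
Bags: B1 = {a, b, d}  B2 = {b, c, d}
Tree: B1–B2

The largest bag has 3 vertices, giving width 2; this decomposition certifies tw(G) ≤ 2. For the lower bound, G contains the cycle b–a–d–c–b, so G is not a forest; only forests have treewidth ≤ 1, hence tw(G) ≥ 2. Therefore the treewidth is 2.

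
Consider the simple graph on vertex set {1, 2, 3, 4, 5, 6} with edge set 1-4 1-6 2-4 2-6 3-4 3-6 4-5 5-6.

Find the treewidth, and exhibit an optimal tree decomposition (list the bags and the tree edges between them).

Every bag has size at most 3, so the width is 3 − 1 = 2 and tw(G) ≤ 2. For the lower bound, G contains the cycle 4–5–6–2–4, so G is not a forest; only forests have treewidth ≤ 1, hence tw(G) ≥ 2. Hence tw(G) = 2 exactly.

Treewidth 2.
One such decomposition:
Bags: B1 = {4, 5, 6}  B2 = {2, 4, 6}  B3 = {1, 4, 6}  B4 = {3, 4, 6}
Tree: B1–B2, B2–B3, B3–B4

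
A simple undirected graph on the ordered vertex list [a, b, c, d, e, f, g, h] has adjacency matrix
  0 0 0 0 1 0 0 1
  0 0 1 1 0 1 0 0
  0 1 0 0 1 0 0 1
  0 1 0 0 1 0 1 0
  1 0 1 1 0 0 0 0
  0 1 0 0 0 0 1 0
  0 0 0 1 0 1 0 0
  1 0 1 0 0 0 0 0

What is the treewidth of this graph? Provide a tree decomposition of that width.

Every bag has size at most 3, so the width is 3 − 1 = 2 and tw(G) ≤ 2. For the lower bound, G contains the cycle f–g–d–b–f, so G is not a forest; only forests have treewidth ≤ 1, hence tw(G) ≥ 2. Hence tw(G) = 2 exactly.

Treewidth 2.
One optimal decomposition is:
Bags: B1 = {b, f, g}  B2 = {b, d, g}  B3 = {b, c, d}  B4 = {c, d, e}  B5 = {c, e, h}  B6 = {a, e, h}
Tree: B1–B2, B2–B3, B3–B4, B4–B5, B5–B6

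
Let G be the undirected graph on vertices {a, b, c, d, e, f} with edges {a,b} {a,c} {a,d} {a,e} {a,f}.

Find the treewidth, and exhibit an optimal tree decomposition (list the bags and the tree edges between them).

Treewidth 1.
One optimal decomposition is:
Bags: B1 = {a, b}  B2 = {a, d}  B3 = {a, c}  B4 = {a, f}  B5 = {a, e}
Tree: B1–B2, B1–B3, B3–B4, B3–B5

Every bag has size at most 2, so the width is 2 − 1 = 1 and tw(G) ≤ 1. Any graph with an edge has treewidth ≥ 1, and G has the edge b–a. The upper and lower bounds meet at 1, so that is the treewidth.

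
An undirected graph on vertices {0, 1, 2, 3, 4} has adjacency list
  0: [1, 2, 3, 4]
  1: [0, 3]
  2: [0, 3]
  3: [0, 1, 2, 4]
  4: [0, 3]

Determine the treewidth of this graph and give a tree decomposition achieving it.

Treewidth 2.
One such decomposition:
Bags: B1 = {0, 1, 3}  B2 = {0, 3, 4}  B3 = {0, 2, 3}
Tree: B1–B2, B1–B3

The largest bag has 3 vertices, giving width 2; this decomposition certifies tw(G) ≤ 2. For the lower bound, the 3 vertices {0, 1, 3} are pairwise adjacent, and any tree decomposition puts a clique entirely inside one bag — forcing width ≥ 2. Hence tw(G) = 2 exactly.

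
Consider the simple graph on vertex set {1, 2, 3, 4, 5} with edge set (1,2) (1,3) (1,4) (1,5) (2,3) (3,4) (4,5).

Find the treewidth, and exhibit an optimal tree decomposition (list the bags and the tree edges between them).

Treewidth 2.
One such decomposition:
Bags: B1 = {1, 2, 3}  B2 = {1, 3, 4}  B3 = {1, 4, 5}
Tree: B1–B2, B2–B3

Each bag holds 3 vertices, so the decomposition has width 2, which upper-bounds the treewidth. For the lower bound, the 3 vertices {1, 2, 3} are pairwise adjacent, and any tree decomposition puts a clique entirely inside one bag — forcing width ≥ 2. Hence tw(G) = 2 exactly.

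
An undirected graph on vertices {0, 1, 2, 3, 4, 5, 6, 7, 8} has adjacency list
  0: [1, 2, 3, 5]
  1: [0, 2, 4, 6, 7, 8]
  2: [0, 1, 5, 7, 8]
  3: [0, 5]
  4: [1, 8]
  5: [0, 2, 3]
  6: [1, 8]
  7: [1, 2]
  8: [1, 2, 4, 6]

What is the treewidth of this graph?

2

A width-2 tree decomposition is:
Bags: B1 = {1, 6, 8}  B2 = {1, 2, 8}  B3 = {1, 2, 7}  B4 = {1, 4, 8}  B5 = {0, 1, 2}  B6 = {0, 2, 5}  B7 = {0, 3, 5}
Tree: B1–B2, B2–B3, B1–B4, B2–B5, B5–B6, B6–B7
Each bag holds 3 vertices, so the decomposition has width 2, which upper-bounds the treewidth. Conversely, {0, 1, 2} is a clique of size 3, and the vertices of any clique must share a bag in every tree decomposition; so some bag has ≥ 3 vertices and tw(G) ≥ 2. Combining the bounds, tw(G) = 2.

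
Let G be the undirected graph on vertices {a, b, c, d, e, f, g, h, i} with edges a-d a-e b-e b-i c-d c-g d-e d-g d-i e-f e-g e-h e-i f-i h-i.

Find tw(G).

A width-2 tree decomposition is:
Bags: B1 = {b, e, i}  B2 = {d, e, i}  B3 = {d, e, g}  B4 = {e, f, i}  B5 = {e, h, i}  B6 = {a, d, e}  B7 = {c, d, g}
Tree: B1–B2, B2–B3, B2–B4, B1–B5, B3–B6, B3–B7
Each bag holds 3 vertices, so the decomposition has width 2, which upper-bounds the treewidth. Conversely, {d, e, g} is a clique of size 3, and the vertices of any clique must share a bag in every tree decomposition; so some bag has ≥ 3 vertices and tw(G) ≥ 2. Hence tw(G) = 2 exactly.

2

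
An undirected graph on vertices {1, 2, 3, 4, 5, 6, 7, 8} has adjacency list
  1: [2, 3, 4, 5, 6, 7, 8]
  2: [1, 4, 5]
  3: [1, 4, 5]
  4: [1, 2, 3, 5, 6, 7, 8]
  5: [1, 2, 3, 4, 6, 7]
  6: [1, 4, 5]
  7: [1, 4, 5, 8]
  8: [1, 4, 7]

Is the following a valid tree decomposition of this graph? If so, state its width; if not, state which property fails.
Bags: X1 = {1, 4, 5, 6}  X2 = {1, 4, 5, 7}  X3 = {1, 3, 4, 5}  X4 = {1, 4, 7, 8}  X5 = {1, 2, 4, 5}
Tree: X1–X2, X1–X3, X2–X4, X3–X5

Every vertex of G appears in some bag (union = {1, 2, 3, 4, 5, 6, 7, 8}); every edge is covered by a bag; and for each vertex v the set of bags containing v is connected in the bag tree. The decomposition is therefore valid. The largest bag has 4 vertices, so the width is 3.

Yes; width 3.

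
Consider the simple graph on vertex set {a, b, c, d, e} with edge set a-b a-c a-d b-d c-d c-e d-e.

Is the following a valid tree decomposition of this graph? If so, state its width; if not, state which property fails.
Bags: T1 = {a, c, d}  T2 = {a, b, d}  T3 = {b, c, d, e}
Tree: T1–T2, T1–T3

A tree decomposition must satisfy three properties: every vertex lies in some bag; for every edge, both endpoints lie together in some bag; and for every vertex, the bags containing it form a connected subtree. Here bags containing vertex b are not connected in the tree, so the decomposition is invalid.

No — bags containing vertex b are not connected in the tree.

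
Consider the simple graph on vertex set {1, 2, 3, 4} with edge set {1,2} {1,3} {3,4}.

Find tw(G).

1

A width-1 tree decomposition is:
Bags: B1 = {1, 2}  B2 = {1, 3}  B3 = {3, 4}
Tree: B1–B2, B2–B3
Each bag holds 2 vertices, so the decomposition has width 1, which upper-bounds the treewidth. Since G has at least one edge (e.g. 2–1), it is not an edgeless graph, so tw(G) ≥ 1. Hence tw(G) = 1 exactly.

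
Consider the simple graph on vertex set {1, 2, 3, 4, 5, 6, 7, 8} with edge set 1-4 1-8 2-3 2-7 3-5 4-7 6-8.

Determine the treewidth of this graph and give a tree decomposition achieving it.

Treewidth 1.
One such decomposition:
Bags: B1 = {6, 8}  B2 = {1, 8}  B3 = {1, 4}  B4 = {4, 7}  B5 = {2, 7}  B6 = {2, 3}  B7 = {3, 5}
Tree: B1–B2, B2–B3, B3–B4, B4–B5, B5–B6, B6–B7

Every bag has size at most 2, so the width is 2 − 1 = 1 and tw(G) ≤ 1. G has an edge, so its treewidth is at least 1. The upper and lower bounds meet at 1, so that is the treewidth.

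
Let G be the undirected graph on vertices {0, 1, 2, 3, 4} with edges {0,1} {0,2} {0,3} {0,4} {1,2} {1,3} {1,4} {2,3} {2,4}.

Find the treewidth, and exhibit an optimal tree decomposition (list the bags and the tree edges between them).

Treewidth 3.
One such decomposition:
Bags: B1 = {0, 1, 2, 3}  B2 = {0, 1, 2, 4}
Tree: B1–B2

Each bag holds 4 vertices, so the decomposition has width 3, which upper-bounds the treewidth. For the lower bound, the 4 vertices {0, 1, 2, 3} are pairwise adjacent, and any tree decomposition puts a clique entirely inside one bag — forcing width ≥ 3. Combining the bounds, tw(G) = 3.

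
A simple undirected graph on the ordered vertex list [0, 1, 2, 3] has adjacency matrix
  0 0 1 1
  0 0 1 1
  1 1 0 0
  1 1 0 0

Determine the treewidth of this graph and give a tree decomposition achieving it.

Treewidth 2.
One such decomposition:
Bags: B1 = {0, 2, 3}  B2 = {1, 2, 3}
Tree: B1–B2

Each bag holds 3 vertices, so the decomposition has width 2, which upper-bounds the treewidth. Since 2–0–3–1–2 is a cycle in G, G is not acyclic. Forests are exactly the graphs of treewidth ≤ 1, so tw(G) ≥ 2. The upper and lower bounds meet at 2, so that is the treewidth.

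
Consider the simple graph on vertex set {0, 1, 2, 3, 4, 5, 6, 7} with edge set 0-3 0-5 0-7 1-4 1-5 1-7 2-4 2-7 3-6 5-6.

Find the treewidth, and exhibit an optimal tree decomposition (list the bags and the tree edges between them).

Each bag holds 3 vertices, so the decomposition has width 2, which upper-bounds the treewidth. For the lower bound, G contains the cycle 2–4–1–7–2, so G is not a forest; only forests have treewidth ≤ 1, hence tw(G) ≥ 2. Hence tw(G) = 2 exactly.

Treewidth 2.
One optimal decomposition is:
Bags: B1 = {2, 4, 7}  B2 = {1, 4, 7}  B3 = {0, 1, 7}  B4 = {0, 1, 5}  B5 = {0, 3, 5}  B6 = {3, 5, 6}
Tree: B1–B2, B2–B3, B3–B4, B4–B5, B5–B6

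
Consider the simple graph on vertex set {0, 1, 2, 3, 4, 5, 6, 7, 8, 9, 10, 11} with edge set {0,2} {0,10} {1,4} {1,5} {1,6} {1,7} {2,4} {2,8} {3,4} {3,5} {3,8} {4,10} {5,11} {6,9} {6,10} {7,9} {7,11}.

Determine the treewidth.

A width-3 tree decomposition is:
Bags: B1 = {5, 7, 9, 11}  B2 = {1, 5, 7, 9}  B3 = {1, 5, 6, 9}  B4 = {1, 3, 5, 6}  B5 = {1, 3, 4, 6}  B6 = {3, 4, 6, 10}  B7 = {3, 4, 8, 10}  B8 = {2, 4, 8, 10}  B9 = {0, 2, 8, 10}
Tree: B1–B2, B2–B3, B3–B4, B4–B5, B5–B6, B6–B7, B7–B8, B8–B9
Every bag has size at most 4, so the width is 4 − 1 = 3 and tw(G) ≤ 3. For the lower bound: the 4 vertex sets {7,9,11}, {5}, {1}, {3,4,6,10} are disjoint, each induces a connected subgraph, and every pair is joined by at least one edge of G. Contracting each set to a single vertex therefore yields K_{4} as a minor, and since treewidth is minor-monotone, tw(G) ≥ tw(K_{4}) = 3. Therefore the treewidth is 3.

3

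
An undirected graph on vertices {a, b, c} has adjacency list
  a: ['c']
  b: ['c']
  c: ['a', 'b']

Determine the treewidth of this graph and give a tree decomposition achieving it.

Treewidth 1.
One optimal decomposition is:
Bags: B1 = {a, c}  B2 = {b, c}
Tree: B1–B2

The largest bag has 2 vertices, giving width 1; this decomposition certifies tw(G) ≤ 1. Any graph with an edge has treewidth ≥ 1, and G has the edge a–c. Combining the bounds, tw(G) = 1.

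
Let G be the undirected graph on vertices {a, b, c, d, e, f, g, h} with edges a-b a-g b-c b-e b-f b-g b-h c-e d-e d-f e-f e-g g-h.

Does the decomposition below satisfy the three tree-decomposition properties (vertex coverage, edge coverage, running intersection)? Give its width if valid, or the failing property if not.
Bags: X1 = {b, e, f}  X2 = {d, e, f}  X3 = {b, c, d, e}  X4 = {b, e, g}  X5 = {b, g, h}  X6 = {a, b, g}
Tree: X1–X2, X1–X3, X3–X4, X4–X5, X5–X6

No — bags containing vertex d are not connected in the tree.

A tree decomposition must satisfy three properties: every vertex lies in some bag; for every edge, both endpoints lie together in some bag; and for every vertex, the bags containing it form a connected subtree. Here bags containing vertex d are not connected in the tree, so the decomposition is invalid.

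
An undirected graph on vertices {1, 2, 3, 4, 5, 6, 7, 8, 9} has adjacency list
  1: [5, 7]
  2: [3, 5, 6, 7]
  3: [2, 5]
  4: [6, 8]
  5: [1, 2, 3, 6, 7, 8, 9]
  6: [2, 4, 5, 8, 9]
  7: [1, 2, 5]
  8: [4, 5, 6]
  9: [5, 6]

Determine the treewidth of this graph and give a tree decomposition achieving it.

Every bag has size at most 3, so the width is 3 − 1 = 2 and tw(G) ≤ 2. Conversely, {4, 6, 8} is a clique of size 3, and the vertices of any clique must share a bag in every tree decomposition; so some bag has ≥ 3 vertices and tw(G) ≥ 2. Hence tw(G) = 2 exactly.

Treewidth 2.
One such decomposition:
Bags: B1 = {2, 5, 6}  B2 = {5, 6, 8}  B3 = {4, 6, 8}  B4 = {5, 6, 9}  B5 = {2, 5, 7}  B6 = {1, 5, 7}  B7 = {2, 3, 5}
Tree: B1–B2, B2–B3, B2–B4, B1–B5, B5–B6, B5–B7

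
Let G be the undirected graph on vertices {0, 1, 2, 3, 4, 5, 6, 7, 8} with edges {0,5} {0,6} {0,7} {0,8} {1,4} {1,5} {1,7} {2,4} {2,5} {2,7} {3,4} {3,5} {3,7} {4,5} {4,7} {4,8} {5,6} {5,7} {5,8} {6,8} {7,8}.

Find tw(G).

A width-3 tree decomposition is:
Bags: B1 = {4, 5, 7, 8}  B2 = {0, 5, 7, 8}  B3 = {1, 4, 5, 7}  B4 = {2, 4, 5, 7}  B5 = {0, 5, 6, 8}  B6 = {3, 4, 5, 7}
Tree: B1–B2, B1–B3, B1–B4, B2–B5, B3–B6
Each bag holds 4 vertices, so the decomposition has width 3, which upper-bounds the treewidth. On the other hand G contains the 4-clique {0, 5, 6, 8}. A clique must lie in a single bag of any decomposition, so no decomposition can have width below 3. Hence tw(G) = 3 exactly.

3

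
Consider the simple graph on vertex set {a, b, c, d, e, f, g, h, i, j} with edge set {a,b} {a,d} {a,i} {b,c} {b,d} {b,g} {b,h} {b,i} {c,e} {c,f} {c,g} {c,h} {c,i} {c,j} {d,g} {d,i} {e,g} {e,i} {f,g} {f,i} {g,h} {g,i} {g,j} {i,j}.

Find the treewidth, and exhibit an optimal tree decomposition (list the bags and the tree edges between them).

Treewidth 3.
One such decomposition:
Bags: B1 = {c, e, g, i}  B2 = {b, c, g, i}  B3 = {c, g, i, j}  B4 = {b, d, g, i}  B5 = {c, f, g, i}  B6 = {a, b, d, i}  B7 = {b, c, g, h}
Tree: B1–B2, B1–B3, B2–B4, B1–B5, B4–B6, B2–B7

Every bag has size at most 4, so the width is 4 − 1 = 3 and tw(G) ≤ 3. For the lower bound, the 4 vertices {b, c, g, h} are pairwise adjacent, and any tree decomposition puts a clique entirely inside one bag — forcing width ≥ 3. Combining the bounds, tw(G) = 3.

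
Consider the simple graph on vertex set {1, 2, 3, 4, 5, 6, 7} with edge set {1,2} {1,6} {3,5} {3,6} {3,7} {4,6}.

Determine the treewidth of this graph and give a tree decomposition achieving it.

Treewidth 1.
Bags: B1 = {3, 5}  B2 = {3, 6}  B3 = {4, 6}  B4 = {1, 6}  B5 = {1, 2}  B6 = {3, 7}
Tree: B1–B2, B2–B3, B2–B4, B4–B5, B2–B6

Each bag holds 2 vertices, so the decomposition has width 1, which upper-bounds the treewidth. Any graph with an edge has treewidth ≥ 1, and G has the edge 5–3. Hence tw(G) = 1 exactly.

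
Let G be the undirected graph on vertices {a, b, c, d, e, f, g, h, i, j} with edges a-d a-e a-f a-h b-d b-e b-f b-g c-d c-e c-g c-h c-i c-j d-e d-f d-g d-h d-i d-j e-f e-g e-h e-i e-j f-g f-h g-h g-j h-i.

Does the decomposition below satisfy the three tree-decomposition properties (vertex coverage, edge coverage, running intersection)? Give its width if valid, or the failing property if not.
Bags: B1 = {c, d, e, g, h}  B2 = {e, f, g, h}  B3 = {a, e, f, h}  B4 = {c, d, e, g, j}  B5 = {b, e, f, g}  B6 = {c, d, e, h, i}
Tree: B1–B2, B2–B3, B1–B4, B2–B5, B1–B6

A tree decomposition must satisfy three properties: every vertex lies in some bag; for every edge, both endpoints lie together in some bag; and for every vertex, the bags containing it form a connected subtree. Here edge (d,f) lies in no bag, so the decomposition is invalid.

No — edge (d,f) lies in no bag.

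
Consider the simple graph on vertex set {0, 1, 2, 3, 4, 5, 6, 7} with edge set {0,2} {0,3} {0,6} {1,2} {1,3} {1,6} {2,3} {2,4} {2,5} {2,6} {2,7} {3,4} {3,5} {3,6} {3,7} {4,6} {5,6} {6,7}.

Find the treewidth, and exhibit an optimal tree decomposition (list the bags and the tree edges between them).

The largest bag has 4 vertices, giving width 3; this decomposition certifies tw(G) ≤ 3. Conversely, {0, 2, 3, 6} is a clique of size 4, and the vertices of any clique must share a bag in every tree decomposition; so some bag has ≥ 4 vertices and tw(G) ≥ 3. Combining the bounds, tw(G) = 3.

Treewidth 3.
Bags: B1 = {1, 2, 3, 6}  B2 = {2, 3, 5, 6}  B3 = {0, 2, 3, 6}  B4 = {2, 3, 6, 7}  B5 = {2, 3, 4, 6}
Tree: B1–B2, B1–B3, B3–B4, B2–B5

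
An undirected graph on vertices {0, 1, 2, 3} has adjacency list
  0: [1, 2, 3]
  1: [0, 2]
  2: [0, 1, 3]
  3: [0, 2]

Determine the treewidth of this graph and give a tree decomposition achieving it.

Treewidth 2.
One such decomposition:
Bags: B1 = {0, 2, 3}  B2 = {0, 1, 2}
Tree: B1–B2

Each bag holds 3 vertices, so the decomposition has width 2, which upper-bounds the treewidth. On the other hand G contains the 3-clique {0, 1, 2}. A clique must lie in a single bag of any decomposition, so no decomposition can have width below 2. Combining the bounds, tw(G) = 2.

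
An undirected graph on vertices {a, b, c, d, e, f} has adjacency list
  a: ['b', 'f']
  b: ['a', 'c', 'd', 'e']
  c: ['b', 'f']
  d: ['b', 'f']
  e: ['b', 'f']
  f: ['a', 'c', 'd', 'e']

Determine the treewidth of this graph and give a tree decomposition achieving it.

The largest bag has 3 vertices, giving width 2; this decomposition certifies tw(G) ≤ 2. Since f–e–b–d–f is a cycle in G, G is not acyclic. Forests are exactly the graphs of treewidth ≤ 1, so tw(G) ≥ 2. The upper and lower bounds meet at 2, so that is the treewidth.

Treewidth 2.
One optimal decomposition is:
Bags: B1 = {b, e, f}  B2 = {b, d, f}  B3 = {b, c, f}  B4 = {a, b, f}
Tree: B1–B2, B2–B3, B3–B4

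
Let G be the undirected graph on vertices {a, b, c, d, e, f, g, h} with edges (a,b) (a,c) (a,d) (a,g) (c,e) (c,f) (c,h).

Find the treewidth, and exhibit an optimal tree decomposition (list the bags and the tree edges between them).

Treewidth 1.
Bags: B1 = {c, e}  B2 = {c, f}  B3 = {a, c}  B4 = {a, b}  B5 = {c, h}  B6 = {a, g}  B7 = {a, d}
Tree: B1–B2, B2–B3, B3–B4, B2–B5, B4–B6, B3–B7

Each bag holds 2 vertices, so the decomposition has width 1, which upper-bounds the treewidth. G has an edge, so its treewidth is at least 1. Combining the bounds, tw(G) = 1.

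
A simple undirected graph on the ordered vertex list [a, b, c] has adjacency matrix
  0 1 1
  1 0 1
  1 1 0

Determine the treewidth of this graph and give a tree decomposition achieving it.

Treewidth 2.
One optimal decomposition is:
Bags: B1 = {a, b, c}
Tree: (single bag)

With just one bag of size 3, the width is 3 − 1 = 2, so tw(G) ≤ 2. Conversely, {a, b, c} is a clique of size 3, and the vertices of any clique must share a bag in every tree decomposition; so some bag has ≥ 3 vertices and tw(G) ≥ 2. The upper and lower bounds meet at 2, so that is the treewidth.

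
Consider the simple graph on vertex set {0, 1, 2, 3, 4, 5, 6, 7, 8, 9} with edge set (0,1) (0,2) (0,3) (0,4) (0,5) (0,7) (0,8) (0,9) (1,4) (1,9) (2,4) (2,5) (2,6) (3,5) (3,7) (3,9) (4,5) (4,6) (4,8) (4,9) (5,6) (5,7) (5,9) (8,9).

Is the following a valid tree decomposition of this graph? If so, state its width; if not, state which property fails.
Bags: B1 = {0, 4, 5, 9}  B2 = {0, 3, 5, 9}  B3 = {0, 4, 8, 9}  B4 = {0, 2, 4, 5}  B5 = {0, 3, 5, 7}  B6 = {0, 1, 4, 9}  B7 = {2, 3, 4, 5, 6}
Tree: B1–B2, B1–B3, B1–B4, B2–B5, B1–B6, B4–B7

A tree decomposition must satisfy three properties: every vertex lies in some bag; for every edge, both endpoints lie together in some bag; and for every vertex, the bags containing it form a connected subtree. Here bags containing vertex 3 are not connected in the tree, so the decomposition is invalid.

No — bags containing vertex 3 are not connected in the tree.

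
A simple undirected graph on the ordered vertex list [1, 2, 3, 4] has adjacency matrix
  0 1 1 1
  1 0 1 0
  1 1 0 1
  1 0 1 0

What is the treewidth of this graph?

2

A width-2 tree decomposition is:
Bags: B1 = {1, 2, 3}  B2 = {1, 3, 4}
Tree: B1–B2
The largest bag has 3 vertices, giving width 2; this decomposition certifies tw(G) ≤ 2. Conversely, {1, 2, 3} is a clique of size 3, and the vertices of any clique must share a bag in every tree decomposition; so some bag has ≥ 3 vertices and tw(G) ≥ 2. Combining the bounds, tw(G) = 2.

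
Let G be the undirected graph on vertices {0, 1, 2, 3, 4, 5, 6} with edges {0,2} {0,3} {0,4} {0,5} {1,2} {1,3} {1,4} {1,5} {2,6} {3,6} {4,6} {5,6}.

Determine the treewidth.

3

A width-3 tree decomposition is:
Bags: B1 = {0, 1, 2, 6}  B2 = {0, 1, 5, 6}  B3 = {0, 1, 3, 6}  B4 = {0, 1, 4, 6}
Tree: B1–B2, B2–B3, B3–B4
Each bag holds 4 vertices, so the decomposition has width 3, which upper-bounds the treewidth. For the lower bound: the 4 vertex sets {0,2}, {1,5}, {6}, {3} are disjoint, each induces a connected subgraph, and every pair is joined by at least one edge of G. Contracting each set to a single vertex therefore yields K_{4} as a minor, and since treewidth is minor-monotone, tw(G) ≥ tw(K_{4}) = 3. Hence tw(G) = 3 exactly.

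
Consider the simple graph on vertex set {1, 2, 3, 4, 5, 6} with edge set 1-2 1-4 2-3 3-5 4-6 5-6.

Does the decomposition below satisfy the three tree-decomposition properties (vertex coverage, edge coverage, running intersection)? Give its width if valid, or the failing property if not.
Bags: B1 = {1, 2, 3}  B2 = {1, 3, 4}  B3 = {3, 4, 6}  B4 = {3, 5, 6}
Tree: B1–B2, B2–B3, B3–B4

Yes; width 2.

Vertex coverage: the bags together contain {1, 2, 3, 4, 5, 6}, the full vertex set. Edge coverage: each edge of G has both endpoints in at least one bag. Running intersection: for every vertex, the bags containing it form a connected subtree. All three properties hold, so this is a valid tree decomposition of width max|bag| − 1 = 2, and hence tw(G) ≤ 2.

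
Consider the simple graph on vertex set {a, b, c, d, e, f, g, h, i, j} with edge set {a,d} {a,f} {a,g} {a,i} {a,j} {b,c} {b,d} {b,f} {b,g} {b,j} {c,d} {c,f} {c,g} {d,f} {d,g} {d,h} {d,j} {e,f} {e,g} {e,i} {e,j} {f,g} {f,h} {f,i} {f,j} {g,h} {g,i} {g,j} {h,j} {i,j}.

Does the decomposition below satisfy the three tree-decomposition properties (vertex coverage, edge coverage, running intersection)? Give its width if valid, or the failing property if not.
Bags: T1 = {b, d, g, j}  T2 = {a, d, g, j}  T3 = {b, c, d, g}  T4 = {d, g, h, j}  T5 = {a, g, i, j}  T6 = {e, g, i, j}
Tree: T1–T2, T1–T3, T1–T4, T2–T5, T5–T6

No — vertex f appears in no bag.

A tree decomposition must satisfy three properties: every vertex lies in some bag; for every edge, both endpoints lie together in some bag; and for every vertex, the bags containing it form a connected subtree. Here vertex f appears in no bag, so the decomposition is invalid.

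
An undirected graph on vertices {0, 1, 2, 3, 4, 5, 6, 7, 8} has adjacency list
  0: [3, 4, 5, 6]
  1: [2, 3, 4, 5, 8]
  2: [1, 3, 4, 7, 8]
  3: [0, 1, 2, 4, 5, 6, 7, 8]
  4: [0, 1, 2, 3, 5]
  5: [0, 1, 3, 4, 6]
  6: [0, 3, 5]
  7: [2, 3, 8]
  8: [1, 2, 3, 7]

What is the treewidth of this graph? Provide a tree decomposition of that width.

The largest bag has 4 vertices, giving width 3; this decomposition certifies tw(G) ≤ 3. Conversely, {0, 3, 4, 5} is a clique of size 4, and the vertices of any clique must share a bag in every tree decomposition; so some bag has ≥ 4 vertices and tw(G) ≥ 3. Hence tw(G) = 3 exactly.

Treewidth 3.
Bags: B1 = {1, 2, 3, 8}  B2 = {1, 2, 3, 4}  B3 = {1, 3, 4, 5}  B4 = {0, 3, 4, 5}  B5 = {2, 3, 7, 8}  B6 = {0, 3, 5, 6}
Tree: B1–B2, B2–B3, B3–B4, B1–B5, B4–B6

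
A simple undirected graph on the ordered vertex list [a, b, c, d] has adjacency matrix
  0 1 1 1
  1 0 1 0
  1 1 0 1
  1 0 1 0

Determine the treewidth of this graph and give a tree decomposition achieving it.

Each bag holds 3 vertices, so the decomposition has width 2, which upper-bounds the treewidth. Conversely, {a, c, d} is a clique of size 3, and the vertices of any clique must share a bag in every tree decomposition; so some bag has ≥ 3 vertices and tw(G) ≥ 2. Hence tw(G) = 2 exactly.

Treewidth 2.
One such decomposition:
Bags: B1 = {a, c, d}  B2 = {a, b, c}
Tree: B1–B2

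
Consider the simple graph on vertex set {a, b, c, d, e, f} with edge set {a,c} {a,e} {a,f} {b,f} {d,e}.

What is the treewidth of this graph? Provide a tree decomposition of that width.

Treewidth 1.
One optimal decomposition is:
Bags: B1 = {a, e}  B2 = {d, e}  B3 = {a, f}  B4 = {b, f}  B5 = {a, c}
Tree: B1–B2, B1–B3, B3–B4, B1–B5

Each bag holds 2 vertices, so the decomposition has width 1, which upper-bounds the treewidth. Any graph with an edge has treewidth ≥ 1, and G has the edge a–e. Combining the bounds, tw(G) = 1.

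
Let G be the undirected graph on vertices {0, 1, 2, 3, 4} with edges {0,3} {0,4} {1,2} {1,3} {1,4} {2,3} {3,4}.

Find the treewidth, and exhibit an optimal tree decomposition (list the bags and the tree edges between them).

Treewidth 2.
Bags: B1 = {1, 3, 4}  B2 = {0, 3, 4}  B3 = {1, 2, 3}
Tree: B1–B2, B1–B3

Every bag has size at most 3, so the width is 3 − 1 = 2 and tw(G) ≤ 2. On the other hand G contains the 3-clique {0, 3, 4}. A clique must lie in a single bag of any decomposition, so no decomposition can have width below 2. The upper and lower bounds meet at 2, so that is the treewidth.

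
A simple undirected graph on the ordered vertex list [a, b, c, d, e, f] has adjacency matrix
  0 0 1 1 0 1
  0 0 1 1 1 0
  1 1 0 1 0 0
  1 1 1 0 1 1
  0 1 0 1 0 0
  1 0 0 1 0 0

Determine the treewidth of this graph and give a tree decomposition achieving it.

Treewidth 2.
One such decomposition:
Bags: B1 = {a, c, d}  B2 = {a, d, f}  B3 = {b, c, d}  B4 = {b, d, e}
Tree: B1–B2, B1–B3, B3–B4

Every bag has size at most 3, so the width is 3 − 1 = 2 and tw(G) ≤ 2. On the other hand G contains the 3-clique {a, c, d}. A clique must lie in a single bag of any decomposition, so no decomposition can have width below 2. Therefore the treewidth is 2.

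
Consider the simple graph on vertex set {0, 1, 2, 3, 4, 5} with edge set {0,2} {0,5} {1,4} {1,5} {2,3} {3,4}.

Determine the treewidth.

2

A width-2 tree decomposition is:
Bags: B1 = {2, 3, 4}  B2 = {0, 2, 4}  B3 = {0, 4, 5}  B4 = {1, 4, 5}
Tree: B1–B2, B2–B3, B3–B4
Every bag has size at most 3, so the width is 3 − 1 = 2 and tw(G) ≤ 2. The edges 4–3–2–0–5–1–4 form a cycle, so G is not a tree and its treewidth is at least 2. Combining the bounds, tw(G) = 2.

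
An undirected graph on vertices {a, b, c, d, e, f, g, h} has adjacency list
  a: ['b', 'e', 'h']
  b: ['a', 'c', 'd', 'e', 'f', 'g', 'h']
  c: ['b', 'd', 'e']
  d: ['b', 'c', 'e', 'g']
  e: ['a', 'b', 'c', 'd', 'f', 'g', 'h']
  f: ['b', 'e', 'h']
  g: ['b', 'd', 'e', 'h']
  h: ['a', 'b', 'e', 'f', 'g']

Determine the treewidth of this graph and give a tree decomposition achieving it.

Treewidth 3.
Bags: B1 = {a, b, e, h}  B2 = {b, e, g, h}  B3 = {b, d, e, g}  B4 = {b, e, f, h}  B5 = {b, c, d, e}
Tree: B1–B2, B2–B3, B2–B4, B3–B5

Each bag holds 4 vertices, so the decomposition has width 3, which upper-bounds the treewidth. On the other hand G contains the 4-clique {b, d, e, g}. A clique must lie in a single bag of any decomposition, so no decomposition can have width below 3. Hence tw(G) = 3 exactly.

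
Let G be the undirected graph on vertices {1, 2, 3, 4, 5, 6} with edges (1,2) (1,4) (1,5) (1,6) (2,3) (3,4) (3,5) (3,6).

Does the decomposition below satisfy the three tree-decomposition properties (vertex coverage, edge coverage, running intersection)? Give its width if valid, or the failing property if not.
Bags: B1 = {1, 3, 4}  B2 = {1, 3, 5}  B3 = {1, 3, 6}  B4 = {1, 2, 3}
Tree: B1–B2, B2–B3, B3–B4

Every vertex of G appears in some bag (union = {1, 2, 3, 4, 5, 6}); every edge is covered by a bag; and for each vertex v the set of bags containing v is connected in the bag tree. The decomposition is therefore valid. The largest bag has 3 vertices, so the width is 2.

Yes; width 2.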